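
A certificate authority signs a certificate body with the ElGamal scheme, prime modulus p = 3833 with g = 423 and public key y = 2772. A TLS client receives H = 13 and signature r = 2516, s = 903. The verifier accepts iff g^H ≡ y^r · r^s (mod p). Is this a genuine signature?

genuine

Left side g^H mod p:
423^2 = 178929 ≡ 2611
423^4 ≡ 2611^2 = 6817321 ≡ 2247
423^8 ≡ 2247^2 = 5049009 ≡ 948
13 = 8 + 4 + 1, so 423^13 ≡ 948·2247·423 ≡ 2014 (mod 3833)
Right side y^r · r^s mod p:
2772^2 = 7683984 ≡ 2652
2772^4 ≡ 2652^2 = 7033104 ≡ 3382
2772^8 ≡ 3382^2 = 11437924 ≡ 252
2772^16 ≡ 252^2 = 63504 ≡ 2176
2772^32 ≡ 2176^2 = 4734976 ≡ 1221
2772^64 ≡ 1221^2 = 1490841 ≡ 3637
2772^128 ≡ 3637^2 = 13227769 ≡ 86
2772^256 ≡ 86^2 = 7396 ≡ 3563
2772^512 ≡ 3563^2 = 12694969 ≡ 73
2772^1024 ≡ 73^2 = 5329 ≡ 1496
2772^2048 ≡ 1496^2 = 2238016 ≡ 3377
2516 = 2048 + 256 + 128 + 64 + 16 + 4, so 2772^2516 ≡ 3377·3563·86·3637·2176·3382 ≡ 946 (mod 3833)
2516^2 = 6330256 ≡ 1973
2516^4 ≡ 1973^2 = 3892729 ≡ 2234
2516^8 ≡ 2234^2 = 4990756 ≡ 190
2516^16 ≡ 190^2 = 36100 ≡ 1603
2516^32 ≡ 1603^2 = 2569609 ≡ 1499
2516^64 ≡ 1499^2 = 2247001 ≡ 863
2516^128 ≡ 863^2 = 744769 ≡ 1167
2516^256 ≡ 1167^2 = 1361889 ≡ 1174
2516^512 ≡ 1174^2 = 1378276 ≡ 2229
903 = 512 + 256 + 128 + 4 + 2 + 1, so 2516^903 ≡ 2229·1174·1167·2234·1973·2516 ≡ 2417 (mod 3833)
946·2417 = 2286482 ≡ 2014 (mod 3833)
2014 ≡ 2014 (mod 3833), so the signature is genuine.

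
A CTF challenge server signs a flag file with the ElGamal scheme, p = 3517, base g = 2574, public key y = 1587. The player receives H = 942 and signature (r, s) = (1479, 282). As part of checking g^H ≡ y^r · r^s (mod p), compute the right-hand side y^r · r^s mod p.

1060

1587^1479 mod 3517 = 1649
1479^282 mod 3517 = 986
y^r · r^s ≡ 1649·986 = 1625914 ≡ 1060 (mod 3517)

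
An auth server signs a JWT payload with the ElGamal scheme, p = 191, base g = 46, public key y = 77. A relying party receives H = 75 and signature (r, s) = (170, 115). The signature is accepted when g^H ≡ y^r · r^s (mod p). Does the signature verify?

verifies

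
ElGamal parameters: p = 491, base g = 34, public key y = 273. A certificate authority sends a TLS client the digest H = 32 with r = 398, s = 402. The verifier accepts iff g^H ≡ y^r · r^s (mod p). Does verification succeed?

Left side g^H mod p:
Squares mod 491: 34^1≡34, 34^2≡174, 34^4≡325, 34^8≡60, 34^16≡163, 34^32≡55
34^32 ≡ 55 (mod 491)
Right side y^r · r^s mod p:
Squares mod 491: 273^1≡273, 273^2≡388, 273^4≡298, 273^8≡424, 273^16≡70, 273^32≡481, 273^64≡100, 273^128≡180, 273^256≡485
398 = 256 + 128 + 8 + 4 + 2, so 273^398 ≡ 485·180·424·298·388 ≡ 38 (mod 491)
Squares mod 491: 398^1≡398, 398^2≡302, 398^4≡369, 398^8≡154, 398^16≡148, 398^32≡300, 398^64≡147, 398^128≡5, 398^256≡25
402 = 256 + 128 + 16 + 2, so 398^402 ≡ 25·5·148·302 ≡ 402 (mod 491)
38·402 = 15276 ≡ 55 (mod 491)
55 ≡ 55 (mod 491), so the signature is genuine.

passes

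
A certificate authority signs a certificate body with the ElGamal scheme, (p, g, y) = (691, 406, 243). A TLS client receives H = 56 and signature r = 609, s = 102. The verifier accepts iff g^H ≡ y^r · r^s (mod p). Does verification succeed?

fails

Left side g^H mod p:
406^56 mod 691 = 515
Right side y^r · r^s mod p:
243^609 mod 691 = 163
609^102 mod 691 = 5
163·5 = 815 ≡ 124 (mod 691)
515 ≠ 124, so verification fails.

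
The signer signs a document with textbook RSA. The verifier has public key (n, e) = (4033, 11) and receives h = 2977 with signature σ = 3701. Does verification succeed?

σ^2 ≡ 3701^2 = 13697401 ≡ 1333
σ^4 ≡ 1333^2 = 1776889 ≡ 2369
σ^8 ≡ 2369^2 = 5612161 ≡ 2258
11 = 8 + 2 + 1, so σ^11 ≡ 2258·1333·3701 ≡ 1259 (mod 4033)
The recovered value 1259 does not match the digest 2977.

fails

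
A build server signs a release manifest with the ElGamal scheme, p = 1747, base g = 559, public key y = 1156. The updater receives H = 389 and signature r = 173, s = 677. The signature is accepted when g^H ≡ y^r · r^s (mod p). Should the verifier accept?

Left side g^H mod p:
Squares mod 1747: 559^1≡559, 559^2≡1515, 559^4≡1414, 559^8≡828, 559^16≡760, 559^32≡1090, 559^64≡140, 559^128≡383, 559^256≡1688
389 = 256 + 128 + 4 + 1, so 559^389 ≡ 1688·383·1414·559 ≡ 51 (mod 1747)
Right side y^r · r^s mod p:
Squares mod 1747: 1156^1≡1156, 1156^2≡1628, 1156^4≡185, 1156^8≡1032, 1156^16≡1101, 1156^32≡1530, 1156^64≡1667, 1156^128≡1159
173 = 128 + 32 + 8 + 4 + 1, so 1156^173 ≡ 1159·1530·1032·185·1156 ≡ 708 (mod 1747)
Squares mod 1747: 173^1≡173, 173^2≡230, 173^4≡490, 173^8≡761, 173^16≡864, 173^32≡527, 173^64≡1703, 173^128≡189, 173^256≡781, 173^512≡258
677 = 512 + 128 + 32 + 4 + 1, so 173^677 ≡ 258·189·527·490·173 ≡ 955 (mod 1747)
708·955 = 676140 ≡ 51 (mod 1747)
51 ≡ 51 (mod 1747), so the signature is genuine.

accept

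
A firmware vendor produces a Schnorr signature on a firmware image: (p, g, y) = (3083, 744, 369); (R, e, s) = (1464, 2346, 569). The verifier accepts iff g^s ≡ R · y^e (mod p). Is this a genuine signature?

g^s mod p:
744^569 mod 3083 = 1754
R · y^e mod p:
369^2346 mod 3083 = 2583
1464·2583 = 3781512 ≡ 1754 (mod 3083)
1754 ≡ 1754 (mod 3083); signature holds.

genuine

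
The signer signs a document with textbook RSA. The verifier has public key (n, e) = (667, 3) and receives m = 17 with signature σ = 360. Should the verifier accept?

Squares mod 667: σ^1≡360, σ^2≡202
3 = 2 + 1, so σ^3 ≡ 202·360 ≡ 17 (mod 667)
Since 17 equals the digest 17, verification succeeds.

accept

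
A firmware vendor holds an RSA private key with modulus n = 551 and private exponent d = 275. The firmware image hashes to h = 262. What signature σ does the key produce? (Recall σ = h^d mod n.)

59

h^2 ≡ 262^2 = 68644 ≡ 320
h^4 ≡ 320^2 = 102400 ≡ 465
h^8 ≡ 465^2 = 216225 ≡ 233
h^16 ≡ 233^2 = 54289 ≡ 291
h^32 ≡ 291^2 = 84681 ≡ 378
h^64 ≡ 378^2 = 142884 ≡ 175
h^128 ≡ 175^2 = 30625 ≡ 320
h^256 ≡ 320^2 = 102400 ≡ 465
275 = 256 + 16 + 2 + 1, so h^275 ≡ 465·291·320·262 ≡ 59 (mod 551)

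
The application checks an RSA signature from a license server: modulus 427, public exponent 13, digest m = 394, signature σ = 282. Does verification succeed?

σ^2 ≡ 282^2 = 79524 ≡ 102
σ^4 ≡ 102^2 = 10404 ≡ 156
σ^8 ≡ 156^2 = 24336 ≡ 424
13 = 8 + 4 + 1, so σ^13 ≡ 424·156·282 ≡ 394 (mod 427)
Since 394 equals the digest 394, verification succeeds.

passes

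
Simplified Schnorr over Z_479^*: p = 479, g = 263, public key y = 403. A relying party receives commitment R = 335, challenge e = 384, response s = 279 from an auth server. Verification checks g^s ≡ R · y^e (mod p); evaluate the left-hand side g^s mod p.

430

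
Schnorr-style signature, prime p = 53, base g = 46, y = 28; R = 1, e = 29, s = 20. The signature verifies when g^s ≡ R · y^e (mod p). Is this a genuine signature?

g^s mod p:
Squares mod 53: 46^1≡46, 46^2≡49, 46^4≡16, 46^8≡44, 46^16≡28
20 = 16 + 4, so 46^20 ≡ 28·16 ≡ 24 (mod 53)
R · y^e mod p:
Squares mod 53: 28^1≡28, 28^2≡42, 28^4≡15, 28^8≡13, 28^16≡10
29 = 16 + 8 + 4 + 1, so 28^29 ≡ 10·13·15·28 ≡ 10 (mod 53)
1·10 = 10 ≡ 10 (mod 53)
24 ≠ 10; the check fails.

forged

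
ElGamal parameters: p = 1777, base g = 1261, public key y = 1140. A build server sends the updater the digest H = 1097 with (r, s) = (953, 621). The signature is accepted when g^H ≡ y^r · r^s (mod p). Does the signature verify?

Left side g^H mod p:
1261^2 = 1590121 ≡ 1483
1261^4 ≡ 1483^2 = 2199289 ≡ 1140
1261^8 ≡ 1140^2 = 1299600 ≡ 613
1261^16 ≡ 613^2 = 375769 ≡ 822
1261^32 ≡ 822^2 = 675684 ≡ 424
1261^64 ≡ 424^2 = 179776 ≡ 299
1261^128 ≡ 299^2 = 89401 ≡ 551
1261^256 ≡ 551^2 = 303601 ≡ 1511
1261^512 ≡ 1511^2 = 2283121 ≡ 1453
1261^1024 ≡ 1453^2 = 2111209 ≡ 133
1097 = 1024 + 64 + 8 + 1, so 1261^1097 ≡ 133·299·613·1261 ≡ 431 (mod 1777)
Right side y^r · r^s mod p:
1140^2 = 1299600 ≡ 613
1140^4 ≡ 613^2 = 375769 ≡ 822
1140^8 ≡ 822^2 = 675684 ≡ 424
1140^16 ≡ 424^2 = 179776 ≡ 299
1140^32 ≡ 299^2 = 89401 ≡ 551
1140^64 ≡ 551^2 = 303601 ≡ 1511
1140^128 ≡ 1511^2 = 2283121 ≡ 1453
1140^256 ≡ 1453^2 = 2111209 ≡ 133
1140^512 ≡ 133^2 = 17689 ≡ 1696
953 = 512 + 256 + 128 + 32 + 16 + 8 + 1, so 1140^953 ≡ 1696·133·1453·551·299·424·1140 ≡ 627 (mod 1777)
953^2 = 908209 ≡ 162
953^4 ≡ 162^2 = 26244 ≡ 1366
953^8 ≡ 1366^2 = 1865956 ≡ 106
953^16 ≡ 106^2 = 11236 ≡ 574
953^32 ≡ 574^2 = 329476 ≡ 731
953^64 ≡ 731^2 = 534361 ≡ 1261
953^128 ≡ 1261^2 = 1590121 ≡ 1483
953^256 ≡ 1483^2 = 2199289 ≡ 1140
953^512 ≡ 1140^2 = 1299600 ≡ 613
621 = 512 + 64 + 32 + 8 + 4 + 1, so 953^621 ≡ 613·1261·731·106·1366·953 ≡ 1704 (mod 1777)
627·1704 = 1068408 ≡ 431 (mod 1777)
431 ≡ 431 (mod 1777), so the signature is genuine.

verifies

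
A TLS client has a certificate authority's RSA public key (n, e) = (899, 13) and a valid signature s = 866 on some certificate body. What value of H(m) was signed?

s^2 ≡ 866^2 = 749956 ≡ 190
s^4 ≡ 190^2 = 36100 ≡ 140
s^8 ≡ 140^2 = 19600 ≡ 721
13 = 8 + 4 + 1, so s^13 ≡ 721·140·866 ≡ 674 (mod 899)

674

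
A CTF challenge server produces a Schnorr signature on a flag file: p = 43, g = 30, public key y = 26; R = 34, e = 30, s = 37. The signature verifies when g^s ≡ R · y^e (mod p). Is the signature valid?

g^s mod p:
30^37 mod 43 = 18
R · y^e mod p:
26^30 mod 43 = 41
34·41 = 1394 ≡ 18 (mod 43)
18 ≡ 18 (mod 43); signature holds.

valid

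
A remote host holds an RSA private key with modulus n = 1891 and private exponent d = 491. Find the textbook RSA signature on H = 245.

Squares mod 1891: H^1≡245, H^2≡1404, H^4≡794, H^8≡733, H^16≡245, H^32≡1404, H^64≡794, H^128≡733, H^256≡245
491 = 256 + 128 + 64 + 32 + 8 + 2 + 1, so H^491 ≡ 245·733·794·1404·733·1404·245 ≡ 855 (mod 1891)

855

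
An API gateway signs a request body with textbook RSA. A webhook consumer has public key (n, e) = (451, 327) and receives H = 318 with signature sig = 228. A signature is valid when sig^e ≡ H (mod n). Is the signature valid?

invalid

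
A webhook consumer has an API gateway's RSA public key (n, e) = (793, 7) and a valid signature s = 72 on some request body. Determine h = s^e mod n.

721

s^2 ≡ 72^2 = 5184 ≡ 426
s^4 ≡ 426^2 = 181476 ≡ 672
7 = 4 + 2 + 1, so s^7 ≡ 672·426·72 ≡ 721 (mod 793)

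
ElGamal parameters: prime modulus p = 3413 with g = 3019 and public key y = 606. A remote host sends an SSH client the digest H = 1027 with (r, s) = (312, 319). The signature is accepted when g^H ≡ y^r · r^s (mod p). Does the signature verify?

does not verify

Left side g^H mod p:
Squares mod 3413: 3019^1≡3019, 3019^2≡1651, 3019^4≡2227, 3019^8≡440, 3019^16≡2472, 3019^32≡1514, 3019^64≡2073, 3019^128≡362, 3019^256≡1350, 3019^512≡3371, 3019^1024≡1764
1027 = 1024 + 2 + 1, so 3019^1027 ≡ 1764·1651·3019 ≡ 3075 (mod 3413)
Right side y^r · r^s mod p:
Squares mod 3413: 606^1≡606, 606^2≡2045, 606^4≡1100, 606^8≡1798, 606^16≡693, 606^32≡2429, 606^64≡2377, 606^128≡1614, 606^256≡877
312 = 256 + 32 + 16 + 8, so 606^312 ≡ 877·2429·693·1798 ≡ 216 (mod 3413)
Squares mod 3413: 312^1≡312, 312^2≡1780, 312^4≡1136, 312^8≡382, 312^16≡2578, 312^32≡973, 312^64≡1328, 312^128≡2476, 312^256≡828
319 = 256 + 32 + 16 + 8 + 4 + 2 + 1, so 312^319 ≡ 828·973·2578·382·1136·1780·312 ≡ 1424 (mod 3413)
216·1424 = 307584 ≡ 414 (mod 3413)
3075 ≠ 414, so verification fails.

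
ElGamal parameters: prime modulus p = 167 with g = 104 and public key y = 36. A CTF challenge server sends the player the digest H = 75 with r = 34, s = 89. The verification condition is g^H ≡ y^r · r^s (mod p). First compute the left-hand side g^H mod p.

117

104^75 mod 167 = 117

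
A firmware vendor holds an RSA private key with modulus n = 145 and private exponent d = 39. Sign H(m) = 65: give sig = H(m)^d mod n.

(H(m))^2 ≡ 65^2 = 4225 ≡ 20
(H(m))^4 ≡ 20^2 = 400 ≡ 110
(H(m))^8 ≡ 110^2 = 12100 ≡ 65
(H(m))^16 ≡ 65^2 = 4225 ≡ 20
(H(m))^32 ≡ 20^2 = 400 ≡ 110
39 = 32 + 4 + 2 + 1, so (H(m))^39 ≡ 110·110·20·65 ≡ 110 (mod 145)

110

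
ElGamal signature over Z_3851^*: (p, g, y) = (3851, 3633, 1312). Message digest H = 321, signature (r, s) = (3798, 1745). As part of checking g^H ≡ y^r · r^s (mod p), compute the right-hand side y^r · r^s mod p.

1312^3798 mod 3851 = 3633
3798^1745 mod 3851 = 1
y^r · r^s ≡ 3633·1 = 3633 ≡ 3633 (mod 3851)

3633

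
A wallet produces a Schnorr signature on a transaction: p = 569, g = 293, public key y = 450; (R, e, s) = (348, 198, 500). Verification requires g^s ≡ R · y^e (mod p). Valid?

yes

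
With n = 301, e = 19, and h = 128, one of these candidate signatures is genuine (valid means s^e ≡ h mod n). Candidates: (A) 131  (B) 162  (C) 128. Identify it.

C

Candidate A: Squares mod 301: 131^1≡131, 131^2≡4, 131^4≡16, 131^8≡256, 131^16≡219; 19 = 16 + 2 + 1, so 131^19 ≡ 219·4·131 ≡ 75 (mod 301)
Candidate B: Squares mod 301: 162^1≡162, 162^2≡57, 162^4≡239, 162^8≡232, 162^16≡246; 19 = 16 + 2 + 1, so 162^19 ≡ 246·57·162 ≡ 218 (mod 301)
Candidate C: Squares mod 301: 128^1≡128, 128^2≡130, 128^4≡44, 128^8≡130, 128^16≡44; 19 = 16 + 2 + 1, so 128^19 ≡ 44·130·128 ≡ 128 (mod 301)
  → matches h = 128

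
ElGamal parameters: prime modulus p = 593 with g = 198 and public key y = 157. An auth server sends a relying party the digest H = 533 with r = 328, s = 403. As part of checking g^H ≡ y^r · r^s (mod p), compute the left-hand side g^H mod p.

239

198^2 = 39204 ≡ 66
198^4 ≡ 66^2 = 4356 ≡ 205
198^8 ≡ 205^2 = 42025 ≡ 515
198^16 ≡ 515^2 = 265225 ≡ 154
198^32 ≡ 154^2 = 23716 ≡ 589
198^64 ≡ 589^2 = 346921 ≡ 16
198^128 ≡ 16^2 = 256
198^256 ≡ 256^2 = 65536 ≡ 306
198^512 ≡ 306^2 = 93636 ≡ 535
533 = 512 + 16 + 4 + 1, so 198^533 ≡ 535·154·205·198 ≡ 239 (mod 593)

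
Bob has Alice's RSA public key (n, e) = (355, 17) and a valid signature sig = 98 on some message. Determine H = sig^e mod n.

273

Squares mod 355: sig^1≡98, sig^2≡19, sig^4≡6, sig^8≡36, sig^16≡231
17 = 16 + 1, so sig^17 ≡ 231·98 ≡ 273 (mod 355)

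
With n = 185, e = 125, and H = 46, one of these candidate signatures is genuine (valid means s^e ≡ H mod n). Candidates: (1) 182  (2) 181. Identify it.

2

Candidate 1: 182^2 = 33124 ≡ 9; 182^4 ≡ 9^2 = 81; 182^8 ≡ 81^2 = 6561 ≡ 86; 182^16 ≡ 86^2 = 7396 ≡ 181; 182^32 ≡ 181^2 = 32761 ≡ 16; 182^64 ≡ 16^2 = 256 ≡ 71; 125 = 64 + 32 + 16 + 8 + 4 + 1, so 182^125 ≡ 71·16·181·86·81·182 ≡ 12 (mod 185)
Candidate 2: 181^2 = 32761 ≡ 16; 181^4 ≡ 16^2 = 256 ≡ 71; 181^8 ≡ 71^2 = 5041 ≡ 46; 181^16 ≡ 46^2 = 2116 ≡ 81; 181^32 ≡ 81^2 = 6561 ≡ 86; 181^64 ≡ 86^2 = 7396 ≡ 181; 125 = 64 + 32 + 16 + 8 + 4 + 1, so 181^125 ≡ 181·86·81·46·71·181 ≡ 46 (mod 185)
  → matches H = 46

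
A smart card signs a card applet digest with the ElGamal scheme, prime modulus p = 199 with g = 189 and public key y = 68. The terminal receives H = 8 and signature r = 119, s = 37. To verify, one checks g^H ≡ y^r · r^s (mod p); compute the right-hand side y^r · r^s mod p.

112

68^2 = 4624 ≡ 47
68^4 ≡ 47^2 = 2209 ≡ 20
68^8 ≡ 20^2 = 400 ≡ 2
68^16 ≡ 2^2 = 4
68^32 ≡ 4^2 = 16
68^64 ≡ 16^2 = 256 ≡ 57
119 = 64 + 32 + 16 + 4 + 2 + 1, so 68^119 ≡ 57·16·4·20·47·68 ≡ 119 (mod 199)
119^2 = 14161 ≡ 32
119^4 ≡ 32^2 = 1024 ≡ 29
119^8 ≡ 29^2 = 841 ≡ 45
119^16 ≡ 45^2 = 2025 ≡ 35
119^32 ≡ 35^2 = 1225 ≡ 31
37 = 32 + 4 + 1, so 119^37 ≡ 31·29·119 ≡ 118 (mod 199)
y^r · r^s ≡ 119·118 = 14042 ≡ 112 (mod 199)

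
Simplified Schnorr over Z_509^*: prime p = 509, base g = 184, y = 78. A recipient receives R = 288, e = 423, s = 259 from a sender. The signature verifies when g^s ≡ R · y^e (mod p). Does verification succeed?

fails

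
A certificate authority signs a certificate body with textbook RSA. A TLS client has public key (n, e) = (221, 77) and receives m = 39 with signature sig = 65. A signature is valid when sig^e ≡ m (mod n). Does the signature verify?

verifies

Squares mod 221: sig^1≡65, sig^2≡26, sig^4≡13, sig^8≡169, sig^16≡52, sig^32≡52, sig^64≡52
77 = 64 + 8 + 4 + 1, so sig^77 ≡ 52·169·13·65 ≡ 39 (mod 221)
39 = m, so the signature checks out.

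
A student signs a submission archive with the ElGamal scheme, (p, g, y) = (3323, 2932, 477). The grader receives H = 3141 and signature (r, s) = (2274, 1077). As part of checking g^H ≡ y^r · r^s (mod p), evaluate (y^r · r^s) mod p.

645

Squares mod 3323: 477^1≡477, 477^2≡1565, 477^4≡174, 477^8≡369, 477^16≡3241, 477^32≡78, 477^64≡2761, 477^128≡159, 477^256≡2020, 477^512≡3079, 477^1024≡3045, 477^2048≡855
2274 = 2048 + 128 + 64 + 32 + 2, so 477^2274 ≡ 855·159·2761·78·1565 ≡ 1490 (mod 3323)
Squares mod 3323: 2274^1≡2274, 2274^2≡488, 2274^4≡2211, 2274^8≡388, 2274^16≡1009, 2274^32≡1243, 2274^64≡3177, 2274^128≡1378, 2274^256≡1451, 2274^512≡1942, 2274^1024≡3082
1077 = 1024 + 32 + 16 + 4 + 1, so 2274^1077 ≡ 3082·1243·1009·2211·2274 ≡ 190 (mod 3323)
y^r · r^s ≡ 1490·190 = 283100 ≡ 645 (mod 3323)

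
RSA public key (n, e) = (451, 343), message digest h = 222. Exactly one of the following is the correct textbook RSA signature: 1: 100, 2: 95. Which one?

2

Candidate 1: 100^343 mod 451 = 133
Candidate 2: 95^343 mod 451 = 222
  → matches h = 222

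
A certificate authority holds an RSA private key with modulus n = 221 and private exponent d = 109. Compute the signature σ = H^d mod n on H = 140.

140

H^2 ≡ 140^2 = 19600 ≡ 152
H^4 ≡ 152^2 = 23104 ≡ 120
H^8 ≡ 120^2 = 14400 ≡ 35
H^16 ≡ 35^2 = 1225 ≡ 120
H^32 ≡ 120^2 = 14400 ≡ 35
H^64 ≡ 35^2 = 1225 ≡ 120
109 = 64 + 32 + 8 + 4 + 1, so H^109 ≡ 120·35·35·120·140 ≡ 140 (mod 221)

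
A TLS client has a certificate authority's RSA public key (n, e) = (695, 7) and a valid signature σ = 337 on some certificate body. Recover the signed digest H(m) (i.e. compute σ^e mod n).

σ^2 ≡ 337^2 = 113569 ≡ 284
σ^4 ≡ 284^2 = 80656 ≡ 36
7 = 4 + 2 + 1, so σ^7 ≡ 36·284·337 ≡ 373 (mod 695)

373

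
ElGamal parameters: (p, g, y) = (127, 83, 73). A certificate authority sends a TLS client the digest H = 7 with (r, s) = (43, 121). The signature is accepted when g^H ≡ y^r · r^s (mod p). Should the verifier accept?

Left side g^H mod p:
83^2 = 6889 ≡ 31
83^4 ≡ 31^2 = 961 ≡ 72
7 = 4 + 2 + 1, so 83^7 ≡ 72·31·83 ≡ 90 (mod 127)
Right side y^r · r^s mod p:
73^2 = 5329 ≡ 122
73^4 ≡ 122^2 = 14884 ≡ 25
73^8 ≡ 25^2 = 625 ≡ 117
73^16 ≡ 117^2 = 13689 ≡ 100
73^32 ≡ 100^2 = 10000 ≡ 94
43 = 32 + 8 + 2 + 1, so 73^43 ≡ 94·117·122·73 ≡ 73 (mod 127)
43^2 = 1849 ≡ 71
43^4 ≡ 71^2 = 5041 ≡ 88
43^8 ≡ 88^2 = 7744 ≡ 124
43^16 ≡ 124^2 = 15376 ≡ 9
43^32 ≡ 9^2 = 81
43^64 ≡ 81^2 = 6561 ≡ 84
121 = 64 + 32 + 16 + 8 + 1, so 43^121 ≡ 84·81·9·124·43 ≡ 83 (mod 127)
73·83 = 6059 ≡ 90 (mod 127)
90 ≡ 90 (mod 127), so the signature is genuine.

accept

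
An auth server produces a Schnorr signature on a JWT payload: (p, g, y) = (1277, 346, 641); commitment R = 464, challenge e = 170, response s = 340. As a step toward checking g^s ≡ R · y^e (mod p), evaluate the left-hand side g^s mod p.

396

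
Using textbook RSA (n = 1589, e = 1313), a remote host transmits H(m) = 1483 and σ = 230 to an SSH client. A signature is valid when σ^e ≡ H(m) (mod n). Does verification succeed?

σ^2 ≡ 230^2 = 52900 ≡ 463
σ^4 ≡ 463^2 = 214369 ≡ 1443
σ^8 ≡ 1443^2 = 2082249 ≡ 659
σ^16 ≡ 659^2 = 434281 ≡ 484
σ^32 ≡ 484^2 = 234256 ≡ 673
σ^64 ≡ 673^2 = 452929 ≡ 64
σ^128 ≡ 64^2 = 4096 ≡ 918
σ^256 ≡ 918^2 = 842724 ≡ 554
σ^512 ≡ 554^2 = 306916 ≡ 239
σ^1024 ≡ 239^2 = 57121 ≡ 1506
1313 = 1024 + 256 + 32 + 1, so σ^1313 ≡ 1506·554·673·230 ≡ 1483 (mod 1589)
σ^1313 mod 1589 = 1483 matches H(m).

passes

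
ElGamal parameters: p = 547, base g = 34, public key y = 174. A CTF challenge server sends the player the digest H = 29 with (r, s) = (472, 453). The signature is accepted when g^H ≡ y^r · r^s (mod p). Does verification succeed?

Left side g^H mod p:
34^2 = 1156 ≡ 62
34^4 ≡ 62^2 = 3844 ≡ 15
34^8 ≡ 15^2 = 225
34^16 ≡ 225^2 = 50625 ≡ 301
29 = 16 + 8 + 4 + 1, so 34^29 ≡ 301·225·15·34 ≡ 529 (mod 547)
Right side y^r · r^s mod p:
174^2 = 30276 ≡ 191
174^4 ≡ 191^2 = 36481 ≡ 379
174^8 ≡ 379^2 = 143641 ≡ 327
174^16 ≡ 327^2 = 106929 ≡ 264
174^32 ≡ 264^2 = 69696 ≡ 227
174^64 ≡ 227^2 = 51529 ≡ 111
174^128 ≡ 111^2 = 12321 ≡ 287
174^256 ≡ 287^2 = 82369 ≡ 319
472 = 256 + 128 + 64 + 16 + 8, so 174^472 ≡ 319·287·111·264·327 ≡ 67 (mod 547)
472^2 = 222784 ≡ 155
472^4 ≡ 155^2 = 24025 ≡ 504
472^8 ≡ 504^2 = 254016 ≡ 208
472^16 ≡ 208^2 = 43264 ≡ 51
472^32 ≡ 51^2 = 2601 ≡ 413
472^64 ≡ 413^2 = 170569 ≡ 452
472^128 ≡ 452^2 = 204304 ≡ 273
472^256 ≡ 273^2 = 74529 ≡ 137
453 = 256 + 128 + 64 + 4 + 1, so 472^453 ≡ 137·273·452·504·472 ≡ 212 (mod 547)
67·212 = 14204 ≡ 529 (mod 547)
529 ≡ 529 (mod 547), so the signature is genuine.

passes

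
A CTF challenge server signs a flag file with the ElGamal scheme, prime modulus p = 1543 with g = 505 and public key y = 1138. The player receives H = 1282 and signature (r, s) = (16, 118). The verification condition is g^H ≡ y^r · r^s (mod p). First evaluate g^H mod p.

428

505^1282 mod 1543 = 428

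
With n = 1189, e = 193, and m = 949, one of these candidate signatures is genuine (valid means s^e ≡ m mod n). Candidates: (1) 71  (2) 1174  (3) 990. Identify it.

Candidate 1: Squares mod 1189: 71^1≡71, 71^2≡285, 71^4≡373, 71^8≡16, 71^16≡256, 71^32≡141, 71^64≡857, 71^128≡836; 193 = 128 + 64 + 1, so 71^193 ≡ 836·857·71 ≡ 294 (mod 1189)
Candidate 2: Squares mod 1189: 1174^1≡1174, 1174^2≡225, 1174^4≡687, 1174^8≡1125, 1174^16≡529, 1174^32≡426, 1174^64≡748, 1174^128≡674; 193 = 128 + 64 + 1, so 1174^193 ≡ 674·748·1174 ≡ 949 (mod 1189)
  → matches m = 949
Candidate 3: Squares mod 1189: 990^1≡990, 990^2≡364, 990^4≡517, 990^8≡953, 990^16≡1002, 990^32≡488, 990^64≡344, 990^128≡625; 193 = 128 + 64 + 1, so 990^193 ≡ 625·344·990 ≡ 1165 (mod 1189)

2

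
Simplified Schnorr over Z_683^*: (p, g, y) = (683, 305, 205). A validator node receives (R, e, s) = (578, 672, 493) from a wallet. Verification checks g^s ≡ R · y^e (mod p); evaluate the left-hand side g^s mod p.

Squares mod 683: 305^1≡305, 305^2≡137, 305^4≡328, 305^8≡353, 305^16≡303, 305^32≡287, 305^64≡409, 305^128≡629, 305^256≡184
493 = 256 + 128 + 64 + 32 + 8 + 4 + 1, so 305^493 ≡ 184·629·409·287·353·328·305 ≡ 338 (mod 683)

338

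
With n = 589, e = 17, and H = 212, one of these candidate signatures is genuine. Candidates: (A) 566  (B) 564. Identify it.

B

Candidate A: Squares mod 589: 566^1≡566, 566^2≡529, 566^4≡66, 566^8≡233, 566^16≡101; 17 = 16 + 1, so 566^17 ≡ 101·566 ≡ 33 (mod 589)
Candidate B: Squares mod 589: 564^1≡564, 564^2≡36, 564^4≡118, 564^8≡377, 564^16≡180; 17 = 16 + 1, so 564^17 ≡ 180·564 ≡ 212 (mod 589)
  → matches H = 212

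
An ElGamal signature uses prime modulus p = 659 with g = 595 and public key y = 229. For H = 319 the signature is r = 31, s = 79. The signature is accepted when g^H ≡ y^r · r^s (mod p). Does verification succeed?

Left side g^H mod p:
595^2 = 354025 ≡ 142
595^4 ≡ 142^2 = 20164 ≡ 394
595^8 ≡ 394^2 = 155236 ≡ 371
595^16 ≡ 371^2 = 137641 ≡ 569
595^32 ≡ 569^2 = 323761 ≡ 192
595^64 ≡ 192^2 = 36864 ≡ 619
595^128 ≡ 619^2 = 383161 ≡ 282
595^256 ≡ 282^2 = 79524 ≡ 444
319 = 256 + 32 + 16 + 8 + 4 + 2 + 1, so 595^319 ≡ 444·192·569·371·394·142·595 ≡ 607 (mod 659)
Right side y^r · r^s mod p:
229^2 = 52441 ≡ 380
229^4 ≡ 380^2 = 144400 ≡ 79
229^8 ≡ 79^2 = 6241 ≡ 310
229^16 ≡ 310^2 = 96100 ≡ 545
31 = 16 + 8 + 4 + 2 + 1, so 229^31 ≡ 545·310·79·380·229 ≡ 451 (mod 659)
31^2 = 961 ≡ 302
31^4 ≡ 302^2 = 91204 ≡ 262
31^8 ≡ 262^2 = 68644 ≡ 108
31^16 ≡ 108^2 = 11664 ≡ 461
31^32 ≡ 461^2 = 212521 ≡ 323
31^64 ≡ 323^2 = 104329 ≡ 207
79 = 64 + 8 + 4 + 2 + 1, so 31^79 ≡ 207·108·262·302·31 ≡ 336 (mod 659)
451·336 = 151536 ≡ 625 (mod 659)
607 ≠ 625, so verification fails.

fails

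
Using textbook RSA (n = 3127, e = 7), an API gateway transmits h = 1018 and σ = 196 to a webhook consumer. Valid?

Squares mod 3127: σ^1≡196, σ^2≡892, σ^4≡1406
7 = 4 + 2 + 1, so σ^7 ≡ 1406·892·196 ≡ 322 (mod 3127)
σ^7 mod 3127 = 322, but h = 1018.

no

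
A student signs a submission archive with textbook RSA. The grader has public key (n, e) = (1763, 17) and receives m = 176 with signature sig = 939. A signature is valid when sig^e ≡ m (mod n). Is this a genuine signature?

forged

sig^17 mod 1763 = 221
sig^17 mod 1763 = 221, but m = 176.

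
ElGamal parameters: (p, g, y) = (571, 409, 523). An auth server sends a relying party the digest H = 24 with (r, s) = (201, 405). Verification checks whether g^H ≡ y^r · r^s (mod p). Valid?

no

Left side g^H mod p:
Squares mod 571: 409^1≡409, 409^2≡549, 409^4≡484, 409^8≡146, 409^16≡189
24 = 16 + 8, so 409^24 ≡ 189·146 ≡ 186 (mod 571)
Right side y^r · r^s mod p:
Squares mod 571: 523^1≡523, 523^2≡20, 523^4≡400, 523^8≡120, 523^16≡125, 523^32≡208, 523^64≡439, 523^128≡294
201 = 128 + 64 + 8 + 1, so 523^201 ≡ 294·439·120·523 ≡ 142 (mod 571)
Squares mod 571: 201^1≡201, 201^2≡431, 201^4≡186, 201^8≡336, 201^16≡409, 201^32≡549, 201^64≡484, 201^128≡146, 201^256≡189
405 = 256 + 128 + 16 + 4 + 1, so 201^405 ≡ 189·146·409·186·201 ≡ 99 (mod 571)
142·99 = 14058 ≡ 354 (mod 571)
186 ≠ 354, so verification fails.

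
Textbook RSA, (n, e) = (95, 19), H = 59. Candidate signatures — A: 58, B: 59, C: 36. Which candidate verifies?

Candidate A: 58^19 mod 95 = 77
Candidate B: 59^19 mod 95 = 59
  → matches H = 59
Candidate C: 36^19 mod 95 = 36

B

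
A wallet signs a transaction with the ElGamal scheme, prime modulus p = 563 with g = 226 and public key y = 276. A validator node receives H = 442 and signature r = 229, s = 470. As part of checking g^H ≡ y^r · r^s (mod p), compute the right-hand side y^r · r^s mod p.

276^2 = 76176 ≡ 171
276^4 ≡ 171^2 = 29241 ≡ 528
276^8 ≡ 528^2 = 278784 ≡ 99
276^16 ≡ 99^2 = 9801 ≡ 230
276^32 ≡ 230^2 = 52900 ≡ 541
276^64 ≡ 541^2 = 292681 ≡ 484
276^128 ≡ 484^2 = 234256 ≡ 48
229 = 128 + 64 + 32 + 4 + 1, so 276^229 ≡ 48·484·541·528·276 ≡ 108 (mod 563)
229^2 = 52441 ≡ 82
229^4 ≡ 82^2 = 6724 ≡ 531
229^8 ≡ 531^2 = 281961 ≡ 461
229^16 ≡ 461^2 = 212521 ≡ 270
229^32 ≡ 270^2 = 72900 ≡ 273
229^64 ≡ 273^2 = 74529 ≡ 213
229^128 ≡ 213^2 = 45369 ≡ 329
229^256 ≡ 329^2 = 108241 ≡ 145
470 = 256 + 128 + 64 + 16 + 4 + 2, so 229^470 ≡ 145·329·213·270·531·82 ≡ 225 (mod 563)
y^r · r^s ≡ 108·225 = 24300 ≡ 91 (mod 563)

91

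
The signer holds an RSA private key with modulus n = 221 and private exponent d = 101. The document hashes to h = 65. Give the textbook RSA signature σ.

182

h^2 ≡ 65^2 = 4225 ≡ 26
h^4 ≡ 26^2 = 676 ≡ 13
h^8 ≡ 13^2 = 169
h^16 ≡ 169^2 = 28561 ≡ 52
h^32 ≡ 52^2 = 2704 ≡ 52
h^64 ≡ 52^2 = 2704 ≡ 52
101 = 64 + 32 + 4 + 1, so h^101 ≡ 52·52·13·65 ≡ 182 (mod 221)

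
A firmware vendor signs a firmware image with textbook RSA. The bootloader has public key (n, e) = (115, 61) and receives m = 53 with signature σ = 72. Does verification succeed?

fails

σ^2 ≡ 72^2 = 5184 ≡ 9
σ^4 ≡ 9^2 = 81
σ^8 ≡ 81^2 = 6561 ≡ 6
σ^16 ≡ 6^2 = 36
σ^32 ≡ 36^2 = 1296 ≡ 31
61 = 32 + 16 + 8 + 4 + 1, so σ^61 ≡ 31·36·6·81·72 ≡ 62 (mod 115)
The recovered value 62 does not match the digest 53.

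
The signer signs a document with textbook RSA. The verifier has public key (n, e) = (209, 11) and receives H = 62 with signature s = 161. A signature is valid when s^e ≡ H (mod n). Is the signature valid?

s^2 ≡ 161^2 = 25921 ≡ 5
s^4 ≡ 5^2 = 25
s^8 ≡ 25^2 = 625 ≡ 207
11 = 8 + 2 + 1, so s^11 ≡ 207·5·161 ≡ 62 (mod 209)
Since 62 equals the digest 62, verification succeeds.

valid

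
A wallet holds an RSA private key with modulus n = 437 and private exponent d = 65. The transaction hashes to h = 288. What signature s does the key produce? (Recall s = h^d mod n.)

48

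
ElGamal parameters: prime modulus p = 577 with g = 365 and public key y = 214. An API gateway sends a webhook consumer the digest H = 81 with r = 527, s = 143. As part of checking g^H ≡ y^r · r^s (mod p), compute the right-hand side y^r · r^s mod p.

215

Squares mod 577: 214^1≡214, 214^2≡213, 214^4≡363, 214^8≡213, 214^16≡363, 214^32≡213, 214^64≡363, 214^128≡213, 214^256≡363, 214^512≡213
527 = 512 + 8 + 4 + 2 + 1, so 214^527 ≡ 213·213·363·213·214 ≡ 364 (mod 577)
Squares mod 577: 527^1≡527, 527^2≡192, 527^4≡513, 527^8≡57, 527^16≡364, 527^32≡363, 527^64≡213, 527^128≡363
143 = 128 + 8 + 4 + 2 + 1, so 527^143 ≡ 363·57·513·192·527 ≡ 427 (mod 577)
y^r · r^s ≡ 364·427 = 155428 ≡ 215 (mod 577)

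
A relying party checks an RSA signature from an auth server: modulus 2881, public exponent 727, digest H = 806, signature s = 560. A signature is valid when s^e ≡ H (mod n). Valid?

no

Squares mod 2881: s^1≡560, s^2≡2452, s^4≡2538, s^8≡2409, s^16≡947, s^32≡818, s^64≡732, s^128≡2839, s^256≡1764, s^512≡216
727 = 512 + 128 + 64 + 16 + 4 + 2 + 1, so s^727 ≡ 216·2839·732·947·2538·2452·560 ≡ 560 (mod 2881)
The recovered value 560 does not match the digest 806.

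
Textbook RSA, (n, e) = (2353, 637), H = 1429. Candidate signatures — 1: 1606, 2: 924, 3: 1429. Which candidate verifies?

3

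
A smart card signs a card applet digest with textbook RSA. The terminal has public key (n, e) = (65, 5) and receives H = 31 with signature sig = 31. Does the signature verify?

verifies

sig^5 mod 65 = 31
31 = H, so the signature checks out.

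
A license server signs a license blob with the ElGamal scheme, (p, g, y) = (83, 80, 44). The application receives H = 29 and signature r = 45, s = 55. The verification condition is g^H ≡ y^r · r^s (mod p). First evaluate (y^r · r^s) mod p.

Squares mod 83: 44^1≡44, 44^2≡27, 44^4≡65, 44^8≡75, 44^16≡64, 44^32≡29
45 = 32 + 8 + 4 + 1, so 44^45 ≡ 29·75·65·44 ≡ 65 (mod 83)
Squares mod 83: 45^1≡45, 45^2≡33, 45^4≡10, 45^8≡17, 45^16≡40, 45^32≡23
55 = 32 + 16 + 4 + 2 + 1, so 45^55 ≡ 23·40·10·33·45 ≡ 34 (mod 83)
y^r · r^s ≡ 65·34 = 2210 ≡ 52 (mod 83)

52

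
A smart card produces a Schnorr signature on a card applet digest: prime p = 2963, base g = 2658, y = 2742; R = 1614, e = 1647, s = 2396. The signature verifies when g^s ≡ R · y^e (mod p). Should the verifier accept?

g^s mod p:
2658^2 = 7064964 ≡ 1172
2658^4 ≡ 1172^2 = 1373584 ≡ 1715
2658^8 ≡ 1715^2 = 2941225 ≡ 1929
2658^16 ≡ 1929^2 = 3721041 ≡ 2476
2658^32 ≡ 2476^2 = 6130576 ≡ 129
2658^64 ≡ 129^2 = 16641 ≡ 1826
2658^128 ≡ 1826^2 = 3334276 ≡ 901
2658^256 ≡ 901^2 = 811801 ≡ 2902
2658^512 ≡ 2902^2 = 8421604 ≡ 758
2658^1024 ≡ 758^2 = 574564 ≡ 2705
2658^2048 ≡ 2705^2 = 7317025 ≡ 1378
2396 = 2048 + 256 + 64 + 16 + 8 + 4, so 2658^2396 ≡ 1378·2902·1826·2476·1929·1715 ≡ 1271 (mod 2963)
R · y^e mod p:
2742^2 = 7518564 ≡ 1433
2742^4 ≡ 1433^2 = 2053489 ≡ 130
2742^8 ≡ 130^2 = 16900 ≡ 2085
2742^16 ≡ 2085^2 = 4347225 ≡ 504
2742^32 ≡ 504^2 = 254016 ≡ 2161
2742^64 ≡ 2161^2 = 4669921 ≡ 233
2742^128 ≡ 233^2 = 54289 ≡ 955
2742^256 ≡ 955^2 = 912025 ≡ 2384
2742^512 ≡ 2384^2 = 5683456 ≡ 422
2742^1024 ≡ 422^2 = 178084 ≡ 304
1647 = 1024 + 512 + 64 + 32 + 8 + 4 + 2 + 1, so 2742^1647 ≡ 304·422·233·2161·2085·130·1433·2742 ≡ 706 (mod 2963)
1614·706 = 1139484 ≡ 1692 (mod 2963)
1271 ≠ 1692; the check fails.

reject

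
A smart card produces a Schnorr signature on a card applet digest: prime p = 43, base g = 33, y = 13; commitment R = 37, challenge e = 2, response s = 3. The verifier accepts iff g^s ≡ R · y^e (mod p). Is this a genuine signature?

forged

g^s mod p:
33^2 = 1089 ≡ 14
3 = 2 + 1, so 33^3 ≡ 14·33 ≡ 32 (mod 43)
R · y^e mod p:
13^2 = 169 ≡ 40
37·40 = 1480 ≡ 18 (mod 43)
32 ≠ 18; the check fails.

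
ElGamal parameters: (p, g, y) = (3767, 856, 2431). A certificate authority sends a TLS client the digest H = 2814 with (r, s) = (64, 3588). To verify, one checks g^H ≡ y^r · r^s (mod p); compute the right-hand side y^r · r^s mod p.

2431^2 = 5909761 ≡ 3105
2431^4 ≡ 3105^2 = 9641025 ≡ 1272
2431^8 ≡ 1272^2 = 1617984 ≡ 1941
2431^16 ≡ 1941^2 = 3767481 ≡ 481
2431^32 ≡ 481^2 = 231361 ≡ 1574
2431^64 ≡ 1574^2 = 2477476 ≡ 2557
64^2 = 4096 ≡ 329
64^4 ≡ 329^2 = 108241 ≡ 2765
64^8 ≡ 2765^2 = 7645225 ≡ 1982
64^16 ≡ 1982^2 = 3928324 ≡ 3110
64^32 ≡ 3110^2 = 9672100 ≡ 2211
64^64 ≡ 2211^2 = 4888521 ≡ 2722
64^128 ≡ 2722^2 = 7409284 ≡ 3362
64^256 ≡ 3362^2 = 11303044 ≡ 2044
64^512 ≡ 2044^2 = 4177936 ≡ 333
64^1024 ≡ 333^2 = 110889 ≡ 1646
64^2048 ≡ 1646^2 = 2709316 ≡ 843
3588 = 2048 + 1024 + 512 + 4, so 64^3588 ≡ 843·1646·333·2765 ≡ 1714 (mod 3767)
y^r · r^s ≡ 2557·1714 = 4382698 ≡ 1677 (mod 3767)

1677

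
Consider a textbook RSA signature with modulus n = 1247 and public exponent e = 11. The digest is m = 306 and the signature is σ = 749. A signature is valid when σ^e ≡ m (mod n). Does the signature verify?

σ^11 mod 1247 = 306
Since 306 equals the digest 306, verification succeeds.

verifies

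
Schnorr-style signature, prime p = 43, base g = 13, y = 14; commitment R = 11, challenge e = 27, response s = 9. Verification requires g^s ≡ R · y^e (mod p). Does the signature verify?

does not verify

g^s mod p:
13^9 mod 43 = 21
R · y^e mod p:
14^27 mod 43 = 21
11·21 = 231 ≡ 16 (mod 43)
21 ≠ 16; the check fails.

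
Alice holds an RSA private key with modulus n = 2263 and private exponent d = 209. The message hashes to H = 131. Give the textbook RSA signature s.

1838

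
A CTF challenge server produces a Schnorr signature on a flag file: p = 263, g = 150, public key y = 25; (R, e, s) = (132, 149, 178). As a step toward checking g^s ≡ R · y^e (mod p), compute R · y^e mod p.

25^2 = 625 ≡ 99
25^4 ≡ 99^2 = 9801 ≡ 70
25^8 ≡ 70^2 = 4900 ≡ 166
25^16 ≡ 166^2 = 27556 ≡ 204
25^32 ≡ 204^2 = 41616 ≡ 62
25^64 ≡ 62^2 = 3844 ≡ 162
25^128 ≡ 162^2 = 26244 ≡ 207
149 = 128 + 16 + 4 + 1, so 25^149 ≡ 207·204·70·25 ≡ 208 (mod 263)
R · y^e ≡ 132·208 = 27456 ≡ 104 (mod 263)

104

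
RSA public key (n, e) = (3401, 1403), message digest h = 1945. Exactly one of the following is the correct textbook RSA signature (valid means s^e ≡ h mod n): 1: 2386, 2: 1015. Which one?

1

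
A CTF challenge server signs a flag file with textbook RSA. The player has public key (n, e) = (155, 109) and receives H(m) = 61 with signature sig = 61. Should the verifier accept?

accept

sig^2 ≡ 61^2 = 3721 ≡ 1
sig^4 ≡ 1^2 = 1
sig^8 ≡ 1^2 = 1
sig^16 ≡ 1^2 = 1
sig^32 ≡ 1^2 = 1
sig^64 ≡ 1^2 = 1
109 = 64 + 32 + 8 + 4 + 1, so sig^109 ≡ 1·1·1·1·61 ≡ 61 (mod 155)
Since 61 equals the digest 61, verification succeeds.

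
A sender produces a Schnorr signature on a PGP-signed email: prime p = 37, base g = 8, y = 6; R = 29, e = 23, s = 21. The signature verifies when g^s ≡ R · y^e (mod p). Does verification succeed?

fails

g^s mod p:
8^2 = 64 ≡ 27
8^4 ≡ 27^2 = 729 ≡ 26
8^8 ≡ 26^2 = 676 ≡ 10
8^16 ≡ 10^2 = 100 ≡ 26
21 = 16 + 4 + 1, so 8^21 ≡ 26·26·8 ≡ 6 (mod 37)
R · y^e mod p:
6^2 = 36
6^4 ≡ 36^2 = 1296 ≡ 1
6^8 ≡ 1^2 = 1
6^16 ≡ 1^2 = 1
23 = 16 + 4 + 2 + 1, so 6^23 ≡ 1·1·36·6 ≡ 31 (mod 37)
29·31 = 899 ≡ 11 (mod 37)
6 ≠ 11; the check fails.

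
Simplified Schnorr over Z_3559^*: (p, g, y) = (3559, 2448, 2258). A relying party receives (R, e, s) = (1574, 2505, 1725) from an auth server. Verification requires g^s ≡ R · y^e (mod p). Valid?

yes

g^s mod p:
Squares mod 3559: 2448^1≡2448, 2448^2≡2907, 2448^4≡1583, 2448^8≡353, 2448^16≡44, 2448^32≡1936, 2448^64≡469, 2448^128≡2862, 2448^256≡1785, 2448^512≡920, 2448^1024≡2917
1725 = 1024 + 512 + 128 + 32 + 16 + 8 + 4 + 1, so 2448^1725 ≡ 2917·920·2862·1936·44·353·1583·2448 ≡ 3086 (mod 3559)
R · y^e mod p:
Squares mod 3559: 2258^1≡2258, 2258^2≡2076, 2258^4≡3386, 2258^8≡1457, 2258^16≡1685, 2258^32≡2702, 2258^64≡1295, 2258^128≡736, 2258^256≡728, 2258^512≡3252, 2258^1024≡1715, 2258^2048≡1491
2505 = 2048 + 256 + 128 + 64 + 8 + 1, so 2258^2505 ≡ 1491·728·736·1295·1457·2258 ≡ 1942 (mod 3559)
1574·1942 = 3056708 ≡ 3086 (mod 3559)
3086 ≡ 3086 (mod 3559); signature holds.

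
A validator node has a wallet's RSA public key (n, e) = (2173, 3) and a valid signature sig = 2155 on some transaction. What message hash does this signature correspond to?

Squares mod 2173: sig^1≡2155, sig^2≡324
3 = 2 + 1, so sig^3 ≡ 324·2155 ≡ 687 (mod 2173)

687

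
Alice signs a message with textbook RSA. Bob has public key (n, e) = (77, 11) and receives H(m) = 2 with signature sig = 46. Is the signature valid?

Squares mod 77: sig^1≡46, sig^2≡37, sig^4≡60, sig^8≡58
11 = 8 + 2 + 1, so sig^11 ≡ 58·37·46 ≡ 2 (mod 77)
Since 2 equals the digest 2, verification succeeds.

valid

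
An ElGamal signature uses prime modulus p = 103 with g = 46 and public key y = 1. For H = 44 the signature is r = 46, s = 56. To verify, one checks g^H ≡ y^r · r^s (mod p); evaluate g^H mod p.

46^2 = 2116 ≡ 56
46^4 ≡ 56^2 = 3136 ≡ 46
46^8 ≡ 46^2 = 2116 ≡ 56
46^16 ≡ 56^2 = 3136 ≡ 46
46^32 ≡ 46^2 = 2116 ≡ 56
44 = 32 + 8 + 4, so 46^44 ≡ 56·56·46 ≡ 56 (mod 103)

56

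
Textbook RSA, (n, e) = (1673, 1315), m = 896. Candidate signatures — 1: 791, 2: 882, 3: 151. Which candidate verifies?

Candidate 1: Squares mod 1673: 791^1≡791, 791^2≡1652, 791^4≡441, 791^8≡413, 791^16≡1596, 791^32≡910, 791^64≡1638, 791^128≡1225, 791^256≡1617, 791^512≡1463, 791^1024≡602; 1315 = 1024 + 256 + 32 + 2 + 1, so 791^1315 ≡ 602·1617·910·1652·791 ≡ 896 (mod 1673)
  → matches m = 896
Candidate 2: Squares mod 1673: 882^1≡882, 882^2≡1652, 882^4≡441, 882^8≡413, 882^16≡1596, 882^32≡910, 882^64≡1638, 882^128≡1225, 882^256≡1617, 882^512≡1463, 882^1024≡602; 1315 = 1024 + 256 + 32 + 2 + 1, so 882^1315 ≡ 602·1617·910·1652·882 ≡ 777 (mod 1673)
Candidate 3: Squares mod 1673: 151^1≡151, 151^2≡1052, 151^4≡851, 151^8≡1465, 151^16≡1439, 151^32≡1220, 151^64≡1103, 151^128≡338, 151^256≡480, 151^512≡1199, 151^1024≡494; 1315 = 1024 + 256 + 32 + 2 + 1, so 151^1315 ≡ 494·480·1220·1052·151 ≡ 998 (mod 1673)

1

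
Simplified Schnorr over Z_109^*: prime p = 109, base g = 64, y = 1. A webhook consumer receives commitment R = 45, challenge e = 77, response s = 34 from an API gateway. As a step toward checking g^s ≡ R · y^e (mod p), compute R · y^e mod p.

45

1^2 = 1
1^4 ≡ 1^2 = 1
1^8 ≡ 1^2 = 1
1^16 ≡ 1^2 = 1
1^32 ≡ 1^2 = 1
1^64 ≡ 1^2 = 1
77 = 64 + 8 + 4 + 1, so 1^77 ≡ 1·1·1·1 ≡ 1 (mod 109)
R · y^e ≡ 45·1 = 45 ≡ 45 (mod 109)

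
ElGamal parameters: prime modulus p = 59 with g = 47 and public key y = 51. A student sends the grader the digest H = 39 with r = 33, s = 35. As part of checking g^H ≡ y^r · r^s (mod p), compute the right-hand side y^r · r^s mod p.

51^2 = 2601 ≡ 5
51^4 ≡ 5^2 = 25
51^8 ≡ 25^2 = 625 ≡ 35
51^16 ≡ 35^2 = 1225 ≡ 45
51^32 ≡ 45^2 = 2025 ≡ 19
33 = 32 + 1, so 51^33 ≡ 19·51 ≡ 25 (mod 59)
33^2 = 1089 ≡ 27
33^4 ≡ 27^2 = 729 ≡ 21
33^8 ≡ 21^2 = 441 ≡ 28
33^16 ≡ 28^2 = 784 ≡ 17
33^32 ≡ 17^2 = 289 ≡ 53
35 = 32 + 2 + 1, so 33^35 ≡ 53·27·33 ≡ 23 (mod 59)
y^r · r^s ≡ 25·23 = 575 ≡ 44 (mod 59)

44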